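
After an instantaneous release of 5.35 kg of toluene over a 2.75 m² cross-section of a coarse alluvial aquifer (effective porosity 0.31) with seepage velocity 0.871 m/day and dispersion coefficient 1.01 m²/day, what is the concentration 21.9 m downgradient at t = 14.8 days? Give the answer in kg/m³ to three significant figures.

0.118 kg/m³

For an instantaneous plane source, C(x,t) = M/(n_e·A·√(4πDt)) · exp(−(x−vt)²/(4Dt)), with n_e·A the pore (flow) area.
Plume center vt = 0.871 × 14.8 = 12.8908 m, so the well at 21.9 m is 9.0092 m downgradient of the peak.
√(4πDt) = 13.71 m, giving peak height M/(n_e·A·√(4πDt)) = 5.35/(0.31 × 2.75 × 13.71) = 0.4577 kg/m³.
(x−vt)²/(4Dt) = (9.0092)²/(4 × 1.01 × 14.8) = 1.357; exp(−1.357) = 0.2574.
C = 0.4577 × 0.2574 = 0.118 kg/m³.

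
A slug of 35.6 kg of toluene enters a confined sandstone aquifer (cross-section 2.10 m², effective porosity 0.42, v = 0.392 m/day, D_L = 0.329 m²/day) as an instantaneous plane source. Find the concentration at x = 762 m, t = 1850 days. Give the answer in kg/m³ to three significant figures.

0.265 kg/m³

For an instantaneous plane source, C(x,t) = M/(n_e·A·√(4πDt)) · exp(−(x−vt)²/(4Dt)), with n_e·A the pore (flow) area.
Plume center vt = 0.392 × 1850 = 725.2 m, so the well at 762 m is 36.8 m downgradient of the peak.
√(4πDt) = 87.46 m, giving peak height M/(n_e·A·√(4πDt)) = 35.6/(0.42 × 2.10 × 87.46) = 0.4615 kg/m³.
(x−vt)²/(4Dt) = (36.8)²/(4 × 0.329 × 1850) = 0.5562; exp(−0.5562) = 0.5734.
C = 0.4615 × 0.5734 = 0.265 kg/m³.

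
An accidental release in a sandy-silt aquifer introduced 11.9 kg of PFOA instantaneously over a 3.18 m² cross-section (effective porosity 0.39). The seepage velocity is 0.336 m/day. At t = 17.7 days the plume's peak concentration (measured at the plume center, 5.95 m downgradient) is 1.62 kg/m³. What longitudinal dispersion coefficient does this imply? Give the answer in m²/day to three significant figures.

At the plume center C_max = M/(n_e·A·√(4πDt)), so D = M²/(4πt·(n_e·A·C_max)²).
n_e·A·C_max = 0.39 × 3.18 × 1.62 = 2.009 kg/m.
D = 11.9²/(4π × 17.7 × 2.009²) = 0.158 m²/day.

0.158 m²/day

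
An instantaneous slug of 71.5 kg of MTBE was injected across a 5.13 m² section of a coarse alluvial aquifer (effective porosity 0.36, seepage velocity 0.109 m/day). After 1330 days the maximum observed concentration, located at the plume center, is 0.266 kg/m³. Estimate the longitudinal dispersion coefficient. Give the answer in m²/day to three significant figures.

At the plume center C_max = M/(n_e·A·√(4πDt)), so D = M²/(4πt·(n_e·A·C_max)²).
n_e·A·C_max = 0.36 × 5.13 × 0.266 = 0.4912 kg/m.
D = 71.5²/(4π × 1330 × 0.4912²) = 1.27 m²/day.

1.27 m²/day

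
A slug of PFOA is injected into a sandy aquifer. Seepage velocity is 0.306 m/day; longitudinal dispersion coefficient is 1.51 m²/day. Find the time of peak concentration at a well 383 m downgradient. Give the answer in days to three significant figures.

For the 1D instantaneous-source solution, setting ∂C/∂t = 0 at fixed x gives v²t² + 2Dt − x² = 0, so t = (√(D² + v²x²) − D)/v².
√(D² + v²x²) = √(1.51² + 0.306² × 383²) = 117.2; v² = 0.093636.
t = (117.2 − 1.51)/0.093636 = 1240 days (vs. the pure-advection estimate x/v = 1250 d).

1240 days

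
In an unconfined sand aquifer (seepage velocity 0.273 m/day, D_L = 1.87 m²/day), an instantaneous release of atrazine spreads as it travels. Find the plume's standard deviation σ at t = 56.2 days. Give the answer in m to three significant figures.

Dispersive spreading gives a Gaussian with σ² = 2Dt; advection only shifts the center.
σ = √(2 × 1.87 × 56.2) = 14.5 m.

14.5 m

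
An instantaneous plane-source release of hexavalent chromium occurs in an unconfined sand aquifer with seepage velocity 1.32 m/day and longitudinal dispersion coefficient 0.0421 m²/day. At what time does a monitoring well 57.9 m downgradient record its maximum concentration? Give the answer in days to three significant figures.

For the 1D instantaneous-source solution, setting ∂C/∂t = 0 at fixed x gives v²t² + 2Dt − x² = 0, so t = (√(D² + v²x²) − D)/v².
√(D² + v²x²) = √(0.0421² + 1.32² × 57.9²) = 76.43; v² = 1.7424.
t = (76.43 − 0.0421)/1.7424 = 43.8 days (vs. the pure-advection estimate x/v = 43.9 d).

43.8 days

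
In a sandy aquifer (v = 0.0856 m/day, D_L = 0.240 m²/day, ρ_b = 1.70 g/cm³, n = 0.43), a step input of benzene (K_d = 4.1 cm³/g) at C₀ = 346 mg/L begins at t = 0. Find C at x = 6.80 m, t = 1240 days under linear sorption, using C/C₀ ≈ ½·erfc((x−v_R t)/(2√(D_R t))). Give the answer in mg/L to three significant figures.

Retardation factor R = 1 + ρ_b·K_d/n = 1 + 1.70 × 4.1/0.43 = 17.21.
Sorption retards both mechanisms: v_R = v/R = 0.004974 m/day, D_R = D/R = 0.01395 m²/day.
v_R·t = 0.004974 × 1240 = 6.16776 m; 2√(D_R t) = 8.318 m; argument = (6.80 − 6.16776)/8.318 = 0.07601.
C = C₀ × ½·erfc(0.07601) = 346 × 0.4572 = 158 mg/L.

158 mg/L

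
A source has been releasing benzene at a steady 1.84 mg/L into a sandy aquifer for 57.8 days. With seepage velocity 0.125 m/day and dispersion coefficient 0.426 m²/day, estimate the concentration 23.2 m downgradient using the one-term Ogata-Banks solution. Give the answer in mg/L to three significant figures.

For a continuous step input, C/C₀ ≈ ½·erfc((x−vt)/(2√(Dt))).
vt = 0.125 × 57.8 = 7.225 m and 2√(Dt) = 2√(0.426 × 57.8) = 9.924 m.
Argument (x−vt)/(2√(Dt)) = (23.2 − 7.225)/9.924 = 1.610; ½·erfc(1.610) = 0.01140.
C = 1.84 × 0.01140 = 0.0210 mg/L.

0.0210 mg/L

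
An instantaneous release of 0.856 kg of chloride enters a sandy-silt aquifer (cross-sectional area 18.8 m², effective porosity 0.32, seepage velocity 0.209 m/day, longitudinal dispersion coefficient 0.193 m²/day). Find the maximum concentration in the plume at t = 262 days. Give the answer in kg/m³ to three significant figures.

0.00564 kg/m³

The peak of an instantaneous 1D plume sits at x = vt; there the Gaussian factor is 1 and C_max = M/(n_e·A·√(4πDt)), where n_e·A is the pore area the mass is dissolved in.
√(4πDt) = √(4π × 0.193 × 262) = 25.21 m, so C_max = 0.856/(0.32 × 18.8 × 25.21) = 0.00564 kg/m³.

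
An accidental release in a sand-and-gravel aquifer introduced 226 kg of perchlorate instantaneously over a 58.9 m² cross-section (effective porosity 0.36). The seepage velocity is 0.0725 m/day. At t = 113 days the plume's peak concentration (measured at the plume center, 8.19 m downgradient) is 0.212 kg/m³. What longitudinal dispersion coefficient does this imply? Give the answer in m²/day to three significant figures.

1.78 m²/day

At the plume center C_max = M/(n_e·A·√(4πDt)), so D = M²/(4πt·(n_e·A·C_max)²).
n_e·A·C_max = 0.36 × 58.9 × 0.212 = 4.495 kg/m.
D = 226²/(4π × 113 × 4.495²) = 1.78 m²/day.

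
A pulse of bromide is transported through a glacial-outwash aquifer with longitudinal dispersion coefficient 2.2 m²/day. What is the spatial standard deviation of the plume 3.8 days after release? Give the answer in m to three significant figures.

4.09 m

Dispersive spreading gives a Gaussian with σ² = 2Dt; advection only shifts the center.
σ = √(2 × 2.2 × 3.8) = 4.09 m.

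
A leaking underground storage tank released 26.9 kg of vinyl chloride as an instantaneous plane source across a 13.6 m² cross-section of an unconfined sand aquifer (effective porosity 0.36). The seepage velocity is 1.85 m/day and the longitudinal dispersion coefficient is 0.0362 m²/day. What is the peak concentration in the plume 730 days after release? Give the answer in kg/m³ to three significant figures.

The peak of an instantaneous 1D plume sits at x = vt; there the Gaussian factor is 1 and C_max = M/(n_e·A·√(4πDt)), where n_e·A is the pore area the mass is dissolved in.
√(4πDt) = √(4π × 0.0362 × 730) = 18.22 m, so C_max = 26.9/(0.36 × 13.6 × 18.22) = 0.302 kg/m³.

0.302 kg/m³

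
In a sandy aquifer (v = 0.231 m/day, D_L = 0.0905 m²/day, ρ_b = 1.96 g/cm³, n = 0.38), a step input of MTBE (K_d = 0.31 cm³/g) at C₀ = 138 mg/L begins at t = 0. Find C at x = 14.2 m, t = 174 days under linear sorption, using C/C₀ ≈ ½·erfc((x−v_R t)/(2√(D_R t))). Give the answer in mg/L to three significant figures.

Retardation factor R = 1 + ρ_b·K_d/n = 1 + 1.96 × 0.31/0.38 = 2.599.
Sorption retards both mechanisms: v_R = v/R = 0.08888 m/day, D_R = D/R = 0.03482 m²/day.
v_R·t = 0.08888 × 174 = 15.46512 m; 2√(D_R t) = 4.923 m; argument = (14.2 − 15.46512)/4.923 = -0.2570.
C = C₀ × ½·erfc(-0.2570) = 138 × 0.6419 = 88.6 mg/L.

88.6 mg/L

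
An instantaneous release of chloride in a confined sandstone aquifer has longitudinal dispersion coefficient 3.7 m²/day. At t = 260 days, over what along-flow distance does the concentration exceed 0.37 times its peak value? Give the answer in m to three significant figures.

The plume is Gaussian with σ = √(2Dt) = √(2 × 3.7 × 260) = 43.86 m.
C/C_peak = exp(−Δx²/(2σ²)) = 0.37 ⇒ Δx = σ·√(−2 ln 0.37) = 43.86 × 1.410 = 61.84 m.
Width = 2Δx = 124 m.

124 m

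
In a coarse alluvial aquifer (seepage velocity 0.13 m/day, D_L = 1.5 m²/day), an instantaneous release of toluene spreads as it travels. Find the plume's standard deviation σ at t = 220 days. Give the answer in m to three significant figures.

Dispersive spreading gives a Gaussian with σ² = 2Dt; advection only shifts the center.
σ = √(2 × 1.5 × 220) = 25.7 m.

25.7 m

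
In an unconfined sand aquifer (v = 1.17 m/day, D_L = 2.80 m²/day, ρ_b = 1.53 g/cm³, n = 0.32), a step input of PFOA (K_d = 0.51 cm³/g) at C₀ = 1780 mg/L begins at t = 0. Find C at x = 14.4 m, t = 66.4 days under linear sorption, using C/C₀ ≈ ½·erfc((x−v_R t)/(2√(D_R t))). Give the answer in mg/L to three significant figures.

Retardation factor R = 1 + ρ_b·K_d/n = 1 + 1.53 × 0.51/0.32 = 3.438.
Sorption retards both mechanisms: v_R = v/R = 0.3403 m/day, D_R = D/R = 0.8144 m²/day.
v_R·t = 0.3403 × 66.4 = 22.59592 m; 2√(D_R t) = 14.71 m; argument = (14.4 − 22.59592)/14.71 = -0.5572.
C = C₀ × ½·erfc(-0.5572) = 1780 × 0.7847 = 1400 mg/L.

1400 mg/L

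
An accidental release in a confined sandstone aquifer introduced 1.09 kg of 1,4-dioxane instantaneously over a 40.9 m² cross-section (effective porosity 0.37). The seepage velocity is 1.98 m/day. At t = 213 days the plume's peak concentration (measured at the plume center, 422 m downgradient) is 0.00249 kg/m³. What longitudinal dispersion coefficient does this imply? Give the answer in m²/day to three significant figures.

0.313 m²/day

At the plume center C_max = M/(n_e·A·√(4πDt)), so D = M²/(4πt·(n_e·A·C_max)²).
n_e·A·C_max = 0.37 × 40.9 × 0.00249 = 0.03768 kg/m.
D = 1.09²/(4π × 213 × 0.03768²) = 0.313 m²/day.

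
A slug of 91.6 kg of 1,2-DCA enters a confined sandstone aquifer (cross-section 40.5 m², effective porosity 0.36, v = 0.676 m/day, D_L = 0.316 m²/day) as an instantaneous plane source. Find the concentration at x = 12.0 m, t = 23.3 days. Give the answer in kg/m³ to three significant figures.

0.405 kg/m³

For an instantaneous plane source, C(x,t) = M/(n_e·A·√(4πDt)) · exp(−(x−vt)²/(4Dt)), with n_e·A the pore (flow) area.
Plume center vt = 0.676 × 23.3 = 15.7508 m, so the well at 12.0 m is 3.7508 m upgradient of the peak.
√(4πDt) = 9.619 m, giving peak height M/(n_e·A·√(4πDt)) = 91.6/(0.36 × 40.5 × 9.619) = 0.6531 kg/m³.
(x−vt)²/(4Dt) = (-3.7508)²/(4 × 0.316 × 23.3) = 0.4777; exp(−0.4777) = 0.6202.
C = 0.6531 × 0.6202 = 0.405 kg/m³.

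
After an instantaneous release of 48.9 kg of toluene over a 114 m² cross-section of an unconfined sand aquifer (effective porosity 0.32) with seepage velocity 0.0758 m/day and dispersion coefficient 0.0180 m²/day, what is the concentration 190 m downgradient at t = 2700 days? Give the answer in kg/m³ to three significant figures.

For an instantaneous plane source, C(x,t) = M/(n_e·A·√(4πDt)) · exp(−(x−vt)²/(4Dt)), with n_e·A the pore (flow) area.
Plume center vt = 0.0758 × 2700 = 204.66 m, so the well at 190 m is 14.66 m upgradient of the peak.
√(4πDt) = 24.71 m, giving peak height M/(n_e·A·√(4πDt)) = 48.9/(0.32 × 114 × 24.71) = 0.05425 kg/m³.
(x−vt)²/(4Dt) = (-14.66)²/(4 × 0.0180 × 2700) = 1.106; exp(−1.106) = 0.3309.
C = 0.05425 × 0.3309 = 0.0180 kg/m³.

0.0180 kg/m³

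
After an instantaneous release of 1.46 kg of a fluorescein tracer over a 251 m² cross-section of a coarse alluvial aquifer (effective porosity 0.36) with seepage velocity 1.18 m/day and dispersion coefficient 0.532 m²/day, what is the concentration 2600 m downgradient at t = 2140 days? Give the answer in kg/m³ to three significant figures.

3.95e-05 kg/m³

For an instantaneous plane source, C(x,t) = M/(n_e·A·√(4πDt)) · exp(−(x−vt)²/(4Dt)), with n_e·A the pore (flow) area.
Plume center vt = 1.18 × 2140 = 2525.2 m, so the well at 2600 m is 74.8 m downgradient of the peak.
√(4πDt) = 119.6 m, giving peak height M/(n_e·A·√(4πDt)) = 1.46/(0.36 × 251 × 119.6) = 0.0001351 kg/m³.
(x−vt)²/(4Dt) = (74.8)²/(4 × 0.532 × 2140) = 1.229; exp(−1.229) = 0.2926.
C = 0.0001351 × 0.2926 = 3.95e-05 kg/m³.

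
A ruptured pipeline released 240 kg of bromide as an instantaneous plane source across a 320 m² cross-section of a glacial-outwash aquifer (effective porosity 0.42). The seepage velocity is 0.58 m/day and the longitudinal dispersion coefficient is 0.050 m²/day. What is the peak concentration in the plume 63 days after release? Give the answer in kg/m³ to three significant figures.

0.284 kg/m³

The peak of an instantaneous 1D plume sits at x = vt; there the Gaussian factor is 1 and C_max = M/(n_e·A·√(4πDt)), where n_e·A is the pore area the mass is dissolved in.
√(4πDt) = √(4π × 0.050 × 63) = 6.292 m, so C_max = 240/(0.42 × 320 × 6.292) = 0.284 kg/m³.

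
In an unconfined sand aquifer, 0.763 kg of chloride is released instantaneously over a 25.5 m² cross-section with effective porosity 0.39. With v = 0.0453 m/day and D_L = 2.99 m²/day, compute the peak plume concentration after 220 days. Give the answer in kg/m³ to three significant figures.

The peak of an instantaneous 1D plume sits at x = vt; there the Gaussian factor is 1 and C_max = M/(n_e·A·√(4πDt)), where n_e·A is the pore area the mass is dissolved in.
√(4πDt) = √(4π × 2.99 × 220) = 90.92 m, so C_max = 0.763/(0.39 × 25.5 × 90.92) = 0.000844 kg/m³.

0.000844 kg/m³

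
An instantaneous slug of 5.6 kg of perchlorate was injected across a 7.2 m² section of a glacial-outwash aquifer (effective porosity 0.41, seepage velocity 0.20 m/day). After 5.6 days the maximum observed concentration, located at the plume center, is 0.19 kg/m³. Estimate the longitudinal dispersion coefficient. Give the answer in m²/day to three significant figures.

1.42 m²/day

At the plume center C_max = M/(n_e·A·√(4πDt)), so D = M²/(4πt·(n_e·A·C_max)²).
n_e·A·C_max = 0.41 × 7.2 × 0.19 = 0.5609 kg/m.
D = 5.6²/(4π × 5.6 × 0.5609²) = 1.42 m²/day.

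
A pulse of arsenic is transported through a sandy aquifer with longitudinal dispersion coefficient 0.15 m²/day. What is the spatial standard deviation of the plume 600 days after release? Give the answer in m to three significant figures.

Dispersive spreading gives a Gaussian with σ² = 2Dt; advection only shifts the center.
σ = √(2 × 0.15 × 600) = 13.4 m.

13.4 m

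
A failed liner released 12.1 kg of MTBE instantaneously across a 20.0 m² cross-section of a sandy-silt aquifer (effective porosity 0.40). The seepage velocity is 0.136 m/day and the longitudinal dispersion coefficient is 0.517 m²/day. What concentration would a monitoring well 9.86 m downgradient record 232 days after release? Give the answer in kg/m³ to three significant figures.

0.0146 kg/m³

For an instantaneous plane source, C(x,t) = M/(n_e·A·√(4πDt)) · exp(−(x−vt)²/(4Dt)), with n_e·A the pore (flow) area.
Plume center vt = 0.136 × 232 = 31.552 m, so the well at 9.86 m is 21.692 m upgradient of the peak.
√(4πDt) = 38.82 m, giving peak height M/(n_e·A·√(4πDt)) = 12.1/(0.40 × 20.0 × 38.82) = 0.03896 kg/m³.
(x−vt)²/(4Dt) = (-21.692)²/(4 × 0.517 × 232) = 0.9808; exp(−0.9808) = 0.3750.
C = 0.03896 × 0.3750 = 0.0146 kg/m³.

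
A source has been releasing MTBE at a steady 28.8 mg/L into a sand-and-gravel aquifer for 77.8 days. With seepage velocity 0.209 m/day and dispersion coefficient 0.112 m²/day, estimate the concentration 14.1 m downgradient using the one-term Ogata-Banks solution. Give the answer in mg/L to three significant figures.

20.1 mg/L

For a continuous step input, C/C₀ ≈ ½·erfc((x−vt)/(2√(Dt))).
vt = 0.209 × 77.8 = 16.2602 m and 2√(Dt) = 2√(0.112 × 77.8) = 5.904 m.
Argument (x−vt)/(2√(Dt)) = (14.1 − 16.2602)/5.904 = -0.3659; ½·erfc(-0.3659) = 0.6976.
C = 28.8 × 0.6976 = 20.1 mg/L.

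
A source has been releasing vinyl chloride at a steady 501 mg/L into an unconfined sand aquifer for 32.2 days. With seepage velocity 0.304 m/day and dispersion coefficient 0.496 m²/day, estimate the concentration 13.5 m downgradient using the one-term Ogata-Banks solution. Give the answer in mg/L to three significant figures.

128 mg/L

For a continuous step input, C/C₀ ≈ ½·erfc((x−vt)/(2√(Dt))).
vt = 0.304 × 32.2 = 9.7888 m and 2√(Dt) = 2√(0.496 × 32.2) = 7.993 m.
Argument (x−vt)/(2√(Dt)) = (13.5 − 9.7888)/7.993 = 0.4643; ½·erfc(0.4643) = 0.2557.
C = 501 × 0.2557 = 128 mg/L.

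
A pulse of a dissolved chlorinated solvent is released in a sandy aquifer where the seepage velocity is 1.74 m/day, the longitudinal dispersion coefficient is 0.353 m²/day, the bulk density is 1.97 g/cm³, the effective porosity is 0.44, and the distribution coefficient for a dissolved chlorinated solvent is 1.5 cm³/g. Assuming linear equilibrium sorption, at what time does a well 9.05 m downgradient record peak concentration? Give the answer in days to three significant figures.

Retardation factor R = 1 + ρ_b·K_d/n = 1 + 1.97 × 1.5/0.44 = 7.716.
Sorption retards both mechanisms: v_R = v/R = 0.2255 m/day, D_R = D/R = 0.04575 m²/day.
Peak time from v_R²t² + 2D_R t − x² = 0: t = (√(D_R² + v_R²x²) − D_R)/v_R².
√(D_R² + v_R²x²) = √(0.04575² + 0.2255² × 9.05²) = 2.041; v_R² = 0.05085.
t = (2.041 − 0.04575)/0.05085 = 39.2 days.

39.2 days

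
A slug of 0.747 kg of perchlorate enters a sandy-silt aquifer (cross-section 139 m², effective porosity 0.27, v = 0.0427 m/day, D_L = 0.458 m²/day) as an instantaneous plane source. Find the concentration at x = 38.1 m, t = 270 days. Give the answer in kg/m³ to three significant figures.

For an instantaneous plane source, C(x,t) = M/(n_e·A·√(4πDt)) · exp(−(x−vt)²/(4Dt)), with n_e·A the pore (flow) area.
Plume center vt = 0.0427 × 270 = 11.529 m, so the well at 38.1 m is 26.571 m downgradient of the peak.
√(4πDt) = 39.42 m, giving peak height M/(n_e·A·√(4πDt)) = 0.747/(0.27 × 139 × 39.42) = 0.0005049 kg/m³.
(x−vt)²/(4Dt) = (26.571)²/(4 × 0.458 × 270) = 1.427; exp(−1.427) = 0.2400.
C = 0.0005049 × 0.2400 = 0.000121 kg/m³.

0.000121 kg/m³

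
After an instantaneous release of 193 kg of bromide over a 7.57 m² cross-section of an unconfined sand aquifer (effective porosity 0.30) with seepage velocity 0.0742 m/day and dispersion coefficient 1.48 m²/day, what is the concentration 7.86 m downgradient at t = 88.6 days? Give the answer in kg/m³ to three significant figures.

For an instantaneous plane source, C(x,t) = M/(n_e·A·√(4πDt)) · exp(−(x−vt)²/(4Dt)), with n_e·A the pore (flow) area.
Plume center vt = 0.0742 × 88.6 = 6.57412 m, so the well at 7.86 m is 1.28588 m downgradient of the peak.
√(4πDt) = 40.59 m, giving peak height M/(n_e·A·√(4πDt)) = 193/(0.30 × 7.57 × 40.59) = 2.094 kg/m³.
(x−vt)²/(4Dt) = (1.28588)²/(4 × 1.48 × 88.6) = 0.003152; exp(−0.003152) = 0.9969.
C = 2.094 × 0.9969 = 2.09 kg/m³.

2.09 kg/m³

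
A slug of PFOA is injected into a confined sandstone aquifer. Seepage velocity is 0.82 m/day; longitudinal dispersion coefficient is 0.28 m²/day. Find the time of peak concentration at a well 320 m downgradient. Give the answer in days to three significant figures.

390 days

For the 1D instantaneous-source solution, setting ∂C/∂t = 0 at fixed x gives v²t² + 2Dt − x² = 0, so t = (√(D² + v²x²) − D)/v².
√(D² + v²x²) = √(0.28² + 0.82² × 320²) = 262.4; v² = 0.6724.
t = (262.4 − 0.28)/0.6724 = 390 days (vs. the pure-advection estimate x/v = 390 d).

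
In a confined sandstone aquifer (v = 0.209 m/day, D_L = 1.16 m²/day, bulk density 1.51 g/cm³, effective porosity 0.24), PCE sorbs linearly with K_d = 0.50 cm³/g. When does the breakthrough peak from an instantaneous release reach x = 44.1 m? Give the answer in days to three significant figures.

772 days

Retardation factor R = 1 + ρ_b·K_d/n = 1 + 1.51 × 0.50/0.24 = 4.146.
Sorption retards both mechanisms: v_R = v/R = 0.05041 m/day, D_R = D/R = 0.2798 m²/day.
Peak time from v_R²t² + 2D_R t − x² = 0: t = (√(D_R² + v_R²x²) − D_R)/v_R².
√(D_R² + v_R²x²) = √(0.2798² + 0.05041² × 44.1²) = 2.241; v_R² = 0.002541.
t = (2.241 − 0.2798)/0.002541 = 772 days.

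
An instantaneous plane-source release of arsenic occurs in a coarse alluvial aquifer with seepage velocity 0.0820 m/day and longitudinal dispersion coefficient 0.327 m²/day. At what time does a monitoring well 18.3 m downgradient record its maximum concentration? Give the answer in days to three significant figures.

For the 1D instantaneous-source solution, setting ∂C/∂t = 0 at fixed x gives v²t² + 2Dt − x² = 0, so t = (√(D² + v²x²) − D)/v².
√(D² + v²x²) = √(0.327² + 0.0820² × 18.3²) = 1.536; v² = 0.006724.
t = (1.536 − 0.327)/0.006724 = 180 days (vs. the pure-advection estimate x/v = 223 d).

180 days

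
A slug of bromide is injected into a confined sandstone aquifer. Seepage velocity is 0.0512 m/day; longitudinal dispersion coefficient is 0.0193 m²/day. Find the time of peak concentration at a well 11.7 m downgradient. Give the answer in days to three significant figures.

For the 1D instantaneous-source solution, setting ∂C/∂t = 0 at fixed x gives v²t² + 2Dt − x² = 0, so t = (√(D² + v²x²) − D)/v².
√(D² + v²x²) = √(0.0193² + 0.0512² × 11.7²) = 0.5994; v² = 0.00262144.
t = (0.5994 − 0.0193)/0.00262144 = 221 days (vs. the pure-advection estimate x/v = 229 d).

221 days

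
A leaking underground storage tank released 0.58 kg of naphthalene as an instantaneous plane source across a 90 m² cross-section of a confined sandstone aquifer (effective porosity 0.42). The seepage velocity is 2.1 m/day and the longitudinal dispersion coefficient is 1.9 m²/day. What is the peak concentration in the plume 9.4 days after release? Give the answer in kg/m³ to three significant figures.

The peak of an instantaneous 1D plume sits at x = vt; there the Gaussian factor is 1 and C_max = M/(n_e·A·√(4πDt)), where n_e·A is the pore area the mass is dissolved in.
√(4πDt) = √(4π × 1.9 × 9.4) = 14.98 m, so C_max = 0.58/(0.42 × 90 × 14.98) = 0.00102 kg/m³.

0.00102 kg/m³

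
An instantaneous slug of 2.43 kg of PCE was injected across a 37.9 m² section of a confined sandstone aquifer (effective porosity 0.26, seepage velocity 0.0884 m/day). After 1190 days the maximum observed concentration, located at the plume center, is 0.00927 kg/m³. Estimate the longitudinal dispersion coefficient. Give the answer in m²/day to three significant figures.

At the plume center C_max = M/(n_e·A·√(4πDt)), so D = M²/(4πt·(n_e·A·C_max)²).
n_e·A·C_max = 0.26 × 37.9 × 0.00927 = 0.09135 kg/m.
D = 2.43²/(4π × 1190 × 0.09135²) = 0.0473 m²/day.

0.0473 m²/day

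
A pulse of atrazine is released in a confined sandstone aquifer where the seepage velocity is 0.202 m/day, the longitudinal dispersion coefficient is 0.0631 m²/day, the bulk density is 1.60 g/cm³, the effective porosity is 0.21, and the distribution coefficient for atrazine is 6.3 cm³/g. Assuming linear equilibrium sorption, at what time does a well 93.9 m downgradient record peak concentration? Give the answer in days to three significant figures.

22700 days

Retardation factor R = 1 + ρ_b·K_d/n = 1 + 1.60 × 6.3/0.21 = 49.00.
Sorption retards both mechanisms: v_R = v/R = 0.004122 m/day, D_R = D/R = 0.001288 m²/day.
Peak time from v_R²t² + 2D_R t − x² = 0: t = (√(D_R² + v_R²x²) − D_R)/v_R².
√(D_R² + v_R²x²) = √(0.001288² + 0.004122² × 93.9²) = 0.3871; v_R² = 1.699e-05.
t = (0.3871 − 0.001288)/1.699e-05 = 22700 days.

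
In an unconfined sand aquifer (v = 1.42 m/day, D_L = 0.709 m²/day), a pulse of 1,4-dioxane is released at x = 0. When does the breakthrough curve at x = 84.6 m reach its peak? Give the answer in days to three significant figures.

59.2 days

For the 1D instantaneous-source solution, setting ∂C/∂t = 0 at fixed x gives v²t² + 2Dt − x² = 0, so t = (√(D² + v²x²) − D)/v².
√(D² + v²x²) = √(0.709² + 1.42² × 84.6²) = 120.1; v² = 2.0164.
t = (120.1 − 0.709)/2.0164 = 59.2 days (vs. the pure-advection estimate x/v = 59.6 d).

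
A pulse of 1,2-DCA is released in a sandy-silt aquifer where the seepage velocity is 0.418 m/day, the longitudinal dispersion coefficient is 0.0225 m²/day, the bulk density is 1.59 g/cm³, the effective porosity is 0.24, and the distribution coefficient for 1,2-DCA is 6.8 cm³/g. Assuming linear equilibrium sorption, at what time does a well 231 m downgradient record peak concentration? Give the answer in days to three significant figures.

Retardation factor R = 1 + ρ_b·K_d/n = 1 + 1.59 × 6.8/0.24 = 46.05.
Sorption retards both mechanisms: v_R = v/R = 0.009077 m/day, D_R = D/R = 0.0004886 m²/day.
Peak time from v_R²t² + 2D_R t − x² = 0: t = (√(D_R² + v_R²x²) − D_R)/v_R².
√(D_R² + v_R²x²) = √(0.0004886² + 0.009077² × 231²) = 2.097; v_R² = 8.239e-05.
t = (2.097 − 0.0004886)/8.239e-05 = 25400 days.

25400 days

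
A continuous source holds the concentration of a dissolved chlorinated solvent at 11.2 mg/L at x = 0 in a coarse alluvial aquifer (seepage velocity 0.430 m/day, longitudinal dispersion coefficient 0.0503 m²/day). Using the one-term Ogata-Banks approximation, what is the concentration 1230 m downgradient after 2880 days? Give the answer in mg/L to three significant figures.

For a continuous step input, C/C₀ ≈ ½·erfc((x−vt)/(2√(Dt))).
vt = 0.430 × 2880 = 1238.4 m and 2√(Dt) = 2√(0.0503 × 2880) = 24.07 m.
Argument (x−vt)/(2√(Dt)) = (1230 − 1238.4)/24.07 = -0.3490; ½·erfc(-0.3490) = 0.6892.
C = 11.2 × 0.6892 = 7.72 mg/L.

7.72 mg/L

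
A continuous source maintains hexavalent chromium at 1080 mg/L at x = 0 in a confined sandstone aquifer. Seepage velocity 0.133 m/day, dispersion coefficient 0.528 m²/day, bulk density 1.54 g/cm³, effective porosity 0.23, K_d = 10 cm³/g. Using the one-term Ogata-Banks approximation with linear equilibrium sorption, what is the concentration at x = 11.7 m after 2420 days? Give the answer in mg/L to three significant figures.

Retardation factor R = 1 + ρ_b·K_d/n = 1 + 1.54 × 10/0.23 = 67.96.
Sorption retards both mechanisms: v_R = v/R = 0.001957 m/day, D_R = D/R = 0.007769 m²/day.
v_R·t = 0.001957 × 2420 = 4.73594 m; 2√(D_R t) = 8.672 m; argument = (11.7 − 4.73594)/8.672 = 0.8031.
C = C₀ × ½·erfc(0.8031) = 1080 × 0.1280 = 138 mg/L.

138 mg/L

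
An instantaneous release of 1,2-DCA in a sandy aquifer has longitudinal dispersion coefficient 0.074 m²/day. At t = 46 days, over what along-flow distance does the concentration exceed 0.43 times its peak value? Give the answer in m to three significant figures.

The plume is Gaussian with σ = √(2Dt) = √(2 × 0.074 × 46) = 2.609 m.
C/C_peak = exp(−Δx²/(2σ²)) = 0.43 ⇒ Δx = σ·√(−2 ln 0.43) = 2.609 × 1.299 = 3.389 m.
Width = 2Δx = 6.78 m.

6.78 m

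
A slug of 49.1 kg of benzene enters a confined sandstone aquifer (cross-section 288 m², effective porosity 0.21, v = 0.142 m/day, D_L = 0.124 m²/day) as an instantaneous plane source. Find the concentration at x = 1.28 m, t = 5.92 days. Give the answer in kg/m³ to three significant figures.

0.250 kg/m³

For an instantaneous plane source, C(x,t) = M/(n_e·A·√(4πDt)) · exp(−(x−vt)²/(4Dt)), with n_e·A the pore (flow) area.
Plume center vt = 0.142 × 5.92 = 0.84064 m, so the well at 1.28 m is 0.43936 m downgradient of the peak.
√(4πDt) = 3.037 m, giving peak height M/(n_e·A·√(4πDt)) = 49.1/(0.21 × 288 × 3.037) = 0.2673 kg/m³.
(x−vt)²/(4Dt) = (0.43936)²/(4 × 0.124 × 5.92) = 0.06574; exp(−0.06574) = 0.9364.
C = 0.2673 × 0.9364 = 0.250 kg/m³.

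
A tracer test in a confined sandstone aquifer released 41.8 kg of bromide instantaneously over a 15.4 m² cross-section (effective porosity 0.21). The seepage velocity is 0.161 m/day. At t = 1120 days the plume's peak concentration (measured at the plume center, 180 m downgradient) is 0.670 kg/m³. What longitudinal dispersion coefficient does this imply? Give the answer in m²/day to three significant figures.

0.0264 m²/day

At the plume center C_max = M/(n_e·A·√(4πDt)), so D = M²/(4πt·(n_e·A·C_max)²).
n_e·A·C_max = 0.21 × 15.4 × 0.670 = 2.167 kg/m.
D = 41.8²/(4π × 1120 × 2.167²) = 0.0264 m²/day.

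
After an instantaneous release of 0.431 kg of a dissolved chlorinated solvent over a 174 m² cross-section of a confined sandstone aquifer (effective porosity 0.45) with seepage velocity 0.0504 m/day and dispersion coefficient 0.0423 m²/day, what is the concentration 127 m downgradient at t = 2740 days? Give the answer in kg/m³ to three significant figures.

0.000111 kg/m³

For an instantaneous plane source, C(x,t) = M/(n_e·A·√(4πDt)) · exp(−(x−vt)²/(4Dt)), with n_e·A the pore (flow) area.
Plume center vt = 0.0504 × 2740 = 138.096 m, so the well at 127 m is 11.096 m upgradient of the peak.
√(4πDt) = 38.16 m, giving peak height M/(n_e·A·√(4πDt)) = 0.431/(0.45 × 174 × 38.16) = 0.0001442 kg/m³.
(x−vt)²/(4Dt) = (-11.096)²/(4 × 0.0423 × 2740) = 0.2656; exp(−0.2656) = 0.7667.
C = 0.0001442 × 0.7667 = 0.000111 kg/m³.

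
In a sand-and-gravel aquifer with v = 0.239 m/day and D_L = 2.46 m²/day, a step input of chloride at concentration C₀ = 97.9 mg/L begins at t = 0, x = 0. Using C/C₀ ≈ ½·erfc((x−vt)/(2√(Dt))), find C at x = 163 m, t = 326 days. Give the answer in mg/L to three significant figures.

For a continuous step input, C/C₀ ≈ ½·erfc((x−vt)/(2√(Dt))).
vt = 0.239 × 326 = 77.914 m and 2√(Dt) = 2√(2.46 × 326) = 56.64 m.
Argument (x−vt)/(2√(Dt)) = (163 − 77.914)/56.64 = 1.502; ½·erfc(1.502) = 0.01683.
C = 97.9 × 0.01683 = 1.65 mg/L.

1.65 mg/L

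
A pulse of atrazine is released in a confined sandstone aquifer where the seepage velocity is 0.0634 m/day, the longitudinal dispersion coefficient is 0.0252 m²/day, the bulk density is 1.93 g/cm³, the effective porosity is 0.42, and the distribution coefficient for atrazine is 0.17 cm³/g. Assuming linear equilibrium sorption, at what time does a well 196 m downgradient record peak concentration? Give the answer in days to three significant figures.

Retardation factor R = 1 + ρ_b·K_d/n = 1 + 1.93 × 0.17/0.42 = 1.781.
Sorption retards both mechanisms: v_R = v/R = 0.03560 m/day, D_R = D/R = 0.01415 m²/day.
Peak time from v_R²t² + 2D_R t − x² = 0: t = (√(D_R² + v_R²x²) − D_R)/v_R².
√(D_R² + v_R²x²) = √(0.01415² + 0.03560² × 196²) = 6.978; v_R² = 0.001267.
t = (6.978 − 0.01415)/0.001267 = 5500 days.

5500 days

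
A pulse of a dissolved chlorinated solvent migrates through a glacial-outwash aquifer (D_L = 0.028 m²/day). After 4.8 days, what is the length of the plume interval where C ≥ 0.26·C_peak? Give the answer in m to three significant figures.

The plume is Gaussian with σ = √(2Dt) = √(2 × 0.028 × 4.8) = 0.5185 m.
C/C_peak = exp(−Δx²/(2σ²)) = 0.26 ⇒ Δx = σ·√(−2 ln 0.26) = 0.5185 × 1.641 = 0.8509 m.
Width = 2Δx = 1.70 m.

1.70 m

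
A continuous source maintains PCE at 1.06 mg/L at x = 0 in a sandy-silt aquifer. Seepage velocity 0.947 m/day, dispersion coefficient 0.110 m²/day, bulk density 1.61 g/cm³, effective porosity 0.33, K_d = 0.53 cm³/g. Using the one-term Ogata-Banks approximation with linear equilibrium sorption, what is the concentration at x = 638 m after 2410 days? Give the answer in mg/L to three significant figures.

Retardation factor R = 1 + ρ_b·K_d/n = 1 + 1.61 × 0.53/0.33 = 3.586.
Sorption retards both mechanisms: v_R = v/R = 0.2641 m/day, D_R = D/R = 0.03067 m²/day.
v_R·t = 0.2641 × 2410 = 636.481 m; 2√(D_R t) = 17.19 m; argument = (638 − 636.481)/17.19 = 0.08837.
C = C₀ × ½·erfc(0.08837) = 1.06 × 0.4503 = 0.477 mg/L.

0.477 mg/L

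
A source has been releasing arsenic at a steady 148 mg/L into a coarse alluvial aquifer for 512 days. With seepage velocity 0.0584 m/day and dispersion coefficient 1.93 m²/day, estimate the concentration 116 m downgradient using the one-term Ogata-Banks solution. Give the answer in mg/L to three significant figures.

For a continuous step input, C/C₀ ≈ ½·erfc((x−vt)/(2√(Dt))).
vt = 0.0584 × 512 = 29.9008 m and 2√(Dt) = 2√(1.93 × 512) = 62.87 m.
Argument (x−vt)/(2√(Dt)) = (116 − 29.9008)/62.87 = 1.369; ½·erfc(1.369) = 0.02643.
C = 148 × 0.02643 = 3.91 mg/L.

3.91 mg/L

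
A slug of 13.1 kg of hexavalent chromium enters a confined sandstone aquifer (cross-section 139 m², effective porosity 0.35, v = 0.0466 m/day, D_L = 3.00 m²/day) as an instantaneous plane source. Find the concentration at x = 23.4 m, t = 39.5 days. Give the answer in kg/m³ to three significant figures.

For an instantaneous plane source, C(x,t) = M/(n_e·A·√(4πDt)) · exp(−(x−vt)²/(4Dt)), with n_e·A the pore (flow) area.
Plume center vt = 0.0466 × 39.5 = 1.8407 m, so the well at 23.4 m is 21.5593 m downgradient of the peak.
√(4πDt) = 38.59 m, giving peak height M/(n_e·A·√(4πDt)) = 13.1/(0.35 × 139 × 38.59) = 0.006978 kg/m³.
(x−vt)²/(4Dt) = (21.5593)²/(4 × 3.00 × 39.5) = 0.9806; exp(−0.9806) = 0.3751.
C = 0.006978 × 0.3751 = 0.00262 kg/m³.

0.00262 kg/m³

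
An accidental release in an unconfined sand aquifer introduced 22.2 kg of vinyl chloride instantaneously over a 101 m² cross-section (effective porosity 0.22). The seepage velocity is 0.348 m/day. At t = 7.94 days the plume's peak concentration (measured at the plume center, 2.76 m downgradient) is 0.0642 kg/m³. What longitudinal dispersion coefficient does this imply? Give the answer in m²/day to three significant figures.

2.43 m²/day

At the plume center C_max = M/(n_e·A·√(4πDt)), so D = M²/(4πt·(n_e·A·C_max)²).
n_e·A·C_max = 0.22 × 101 × 0.0642 = 1.427 kg/m.
D = 22.2²/(4π × 7.94 × 1.427²) = 2.43 m²/day.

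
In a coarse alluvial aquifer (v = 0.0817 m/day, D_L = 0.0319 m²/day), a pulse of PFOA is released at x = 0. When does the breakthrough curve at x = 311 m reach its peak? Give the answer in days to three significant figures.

For the 1D instantaneous-source solution, setting ∂C/∂t = 0 at fixed x gives v²t² + 2Dt − x² = 0, so t = (√(D² + v²x²) − D)/v².
√(D² + v²x²) = √(0.0319² + 0.0817² × 311²) = 25.41; v² = 0.00667489.
t = (25.41 − 0.0319)/0.00667489 = 3800 days (vs. the pure-advection estimate x/v = 3810 d).

3800 days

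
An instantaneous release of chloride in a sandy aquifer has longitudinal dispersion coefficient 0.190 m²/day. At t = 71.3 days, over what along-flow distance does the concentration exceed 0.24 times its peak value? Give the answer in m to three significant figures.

The plume is Gaussian with σ = √(2Dt) = √(2 × 0.190 × 71.3) = 5.205 m.
C/C_peak = exp(−Δx²/(2σ²)) = 0.24 ⇒ Δx = σ·√(−2 ln 0.24) = 5.205 × 1.689 = 8.791 m.
Width = 2Δx = 17.6 m.

17.6 m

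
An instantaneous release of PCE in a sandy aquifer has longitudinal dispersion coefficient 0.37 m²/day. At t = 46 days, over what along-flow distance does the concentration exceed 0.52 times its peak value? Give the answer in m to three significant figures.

13.3 m

The plume is Gaussian with σ = √(2Dt) = √(2 × 0.37 × 46) = 5.834 m.
C/C_peak = exp(−Δx²/(2σ²)) = 0.52 ⇒ Δx = σ·√(−2 ln 0.52) = 5.834 × 1.144 = 6.674 m.
Width = 2Δx = 13.3 m.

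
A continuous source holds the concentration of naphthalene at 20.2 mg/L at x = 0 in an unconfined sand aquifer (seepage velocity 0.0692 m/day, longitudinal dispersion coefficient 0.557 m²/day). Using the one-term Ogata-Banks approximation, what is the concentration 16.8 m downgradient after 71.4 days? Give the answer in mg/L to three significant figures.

For a continuous step input, C/C₀ ≈ ½·erfc((x−vt)/(2√(Dt))).
vt = 0.0692 × 71.4 = 4.94088 m and 2√(Dt) = 2√(0.557 × 71.4) = 12.61 m.
Argument (x−vt)/(2√(Dt)) = (16.8 − 4.94088)/12.61 = 0.9405; ½·erfc(0.9405) = 0.09175.
C = 20.2 × 0.09175 = 1.85 mg/L.

1.85 mg/L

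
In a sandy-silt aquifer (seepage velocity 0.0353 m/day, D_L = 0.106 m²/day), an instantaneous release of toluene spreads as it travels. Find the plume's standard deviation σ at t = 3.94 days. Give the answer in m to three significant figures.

Dispersive spreading gives a Gaussian with σ² = 2Dt; advection only shifts the center.
σ = √(2 × 0.106 × 3.94) = 0.914 m.

0.914 m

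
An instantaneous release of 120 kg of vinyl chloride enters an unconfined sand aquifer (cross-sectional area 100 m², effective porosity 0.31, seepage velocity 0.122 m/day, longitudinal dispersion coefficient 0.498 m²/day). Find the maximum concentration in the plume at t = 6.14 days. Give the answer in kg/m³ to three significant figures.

0.624 kg/m³

The peak of an instantaneous 1D plume sits at x = vt; there the Gaussian factor is 1 and C_max = M/(n_e·A·√(4πDt)), where n_e·A is the pore area the mass is dissolved in.
√(4πDt) = √(4π × 0.498 × 6.14) = 6.199 m, so C_max = 120/(0.31 × 100 × 6.199) = 0.624 kg/m³.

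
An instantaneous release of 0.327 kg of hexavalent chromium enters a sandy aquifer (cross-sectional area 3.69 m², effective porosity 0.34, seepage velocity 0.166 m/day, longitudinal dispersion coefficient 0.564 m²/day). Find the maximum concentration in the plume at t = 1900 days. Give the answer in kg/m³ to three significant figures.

The peak of an instantaneous 1D plume sits at x = vt; there the Gaussian factor is 1 and C_max = M/(n_e·A·√(4πDt)), where n_e·A is the pore area the mass is dissolved in.
√(4πDt) = √(4π × 0.564 × 1900) = 116.0 m, so C_max = 0.327/(0.34 × 3.69 × 116.0) = 0.00225 kg/m³.

0.00225 kg/m³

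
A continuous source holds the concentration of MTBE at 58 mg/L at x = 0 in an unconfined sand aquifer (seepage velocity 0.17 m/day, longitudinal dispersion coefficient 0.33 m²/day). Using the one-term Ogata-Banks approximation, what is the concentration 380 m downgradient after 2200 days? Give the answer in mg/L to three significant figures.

For a continuous step input, C/C₀ ≈ ½·erfc((x−vt)/(2√(Dt))).
vt = 0.17 × 2200 = 374 m and 2√(Dt) = 2√(0.33 × 2200) = 53.89 m.
Argument (x−vt)/(2√(Dt)) = (380 − 374)/53.89 = 0.1113; ½·erfc(0.1113) = 0.4375.
C = 58 × 0.4375 = 25.4 mg/L.

25.4 mg/L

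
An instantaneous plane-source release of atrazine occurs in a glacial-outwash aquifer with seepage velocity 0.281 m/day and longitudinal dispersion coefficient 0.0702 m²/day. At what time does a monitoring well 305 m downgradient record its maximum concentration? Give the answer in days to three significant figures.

1080 days

For the 1D instantaneous-source solution, setting ∂C/∂t = 0 at fixed x gives v²t² + 2Dt − x² = 0, so t = (√(D² + v²x²) − D)/v².
√(D² + v²x²) = √(0.0702² + 0.281² × 305²) = 85.71; v² = 0.078961.
t = (85.71 − 0.0702)/0.078961 = 1080 days (vs. the pure-advection estimate x/v = 1090 d).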